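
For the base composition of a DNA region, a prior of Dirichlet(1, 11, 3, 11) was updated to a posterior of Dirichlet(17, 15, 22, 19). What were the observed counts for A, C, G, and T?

counts (16, 4, 19, 8)

For a Dirichlet(α) prior with multinomial counts c, the posterior is Dirichlet(α + c) componentwise.
Counts are posterior − prior componentwise: 17−1=16, 15−11=4, 22−3=19, 19−11=8.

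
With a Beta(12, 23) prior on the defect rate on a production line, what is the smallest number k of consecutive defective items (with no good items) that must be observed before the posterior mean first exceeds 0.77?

k = 66

After k defective items and 0 good items the posterior is Beta(12+k, 23), with mean (12+k)/(12+23+k).
Set (12+k)/(35+k) > 0.77 and solve: k > (0.77·35 − 12)/(1 − 0.77) = 65.000.
The smallest integer exceeding 65.000 is 66, and checking k=66: (78)/(101) = 0.7723 > 0.77.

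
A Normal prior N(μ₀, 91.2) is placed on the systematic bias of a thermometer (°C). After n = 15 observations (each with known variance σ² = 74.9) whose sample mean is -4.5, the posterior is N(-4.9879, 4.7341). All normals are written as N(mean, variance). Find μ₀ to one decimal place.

μ₀ = -13.9

The posterior mean is a precision-weighted average: μ_n = (τ₀μ₀ + τ_data·x̄)/(τ₀+τ_data), with τ₀=1/σ₀² and τ_data=n/σ².
Here τ₀ = 1/91.2 = 0.010965 and τ_data = 15/74.9 = 0.200267, so τ_n = 0.211232.
Rearranging for μ₀: μ₀ = (μ_n·τ_n − τ_data·x̄)/τ₀ = (-4.9879·0.211232 − 0.200267·-4.5) / 0.010965 = -0.152403/0.010965 ≈ -13.9.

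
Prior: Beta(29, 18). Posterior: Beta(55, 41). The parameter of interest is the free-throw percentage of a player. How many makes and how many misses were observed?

A Beta(α, β) prior with s successes and f failures in binomial data gives a Beta(α+s, β+f) posterior.
Match parameters: s=55−29=26, f=41−18=23.

26 makes and 23 misses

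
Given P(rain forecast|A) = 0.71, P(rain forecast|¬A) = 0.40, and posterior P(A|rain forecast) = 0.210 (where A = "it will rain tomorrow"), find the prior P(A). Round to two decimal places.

In odds form, posterior odds = prior odds × likelihood ratio, so prior odds = posterior odds ÷ LR.
Posterior odds = 0.210/(1−0.210) = 0.2658. LR = 0.71/0.40 = 1.7750.
Prior odds = 0.2658/1.7750 = 0.1497, so P(A) = 0.1497/(1+0.1497) ≈ 0.13.

P(A) = 0.13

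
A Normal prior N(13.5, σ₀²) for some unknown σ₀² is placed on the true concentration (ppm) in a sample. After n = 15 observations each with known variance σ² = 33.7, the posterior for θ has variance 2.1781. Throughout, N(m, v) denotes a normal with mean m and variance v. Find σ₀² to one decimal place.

For the Normal–Normal model with known σ², precisions add: τ_n = τ₀ + n/σ².
So 1/σ₀² = 1/2.1781 − 15/33.7 = 0.459116 − 0.445104 = 0.014012.
Hence σ₀² = 1/0.014012 ≈ 71.4.

σ₀² = 71.4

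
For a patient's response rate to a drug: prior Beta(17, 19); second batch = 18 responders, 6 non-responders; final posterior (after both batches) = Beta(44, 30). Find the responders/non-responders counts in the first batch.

9 responders and 5 non-responders

Sequential conjugate updates are equivalent to a single update on the pooled data, so total successes = posterior α − prior α and total failures = posterior β − prior β.
Total across both batches: 44−17=27 responders, 30−19=11 non-responders.
Subtract the second batch: 27−18=9 responders and 11−6=5 non-responders.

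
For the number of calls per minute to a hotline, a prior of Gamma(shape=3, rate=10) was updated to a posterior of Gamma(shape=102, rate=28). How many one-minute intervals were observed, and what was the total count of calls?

n = 18 one-minute intervals with total 99 calls

A Gamma(α, β) prior (rate parametrization) on a Poisson rate with n observations summing to S gives posterior Gamma(α+S, β+n).
Matching: Σxᵢ = 102 − 3 = 99 and n = 28 − 10 = 18.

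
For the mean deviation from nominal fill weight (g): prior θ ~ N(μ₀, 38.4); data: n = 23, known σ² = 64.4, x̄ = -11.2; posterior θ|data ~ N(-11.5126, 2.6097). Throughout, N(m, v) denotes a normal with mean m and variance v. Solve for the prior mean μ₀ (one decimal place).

With known observation variance, the Normal–Normal posterior has precision τ_n = τ₀ + n/σ² and mean μ_n = (τ₀μ₀ + (n/σ²)x̄)/τ_n.
Here τ₀ = 1/38.4 = 0.026042 and τ_data = 23/64.4 = 0.357143, so τ_n = 0.383185.
Rearranging for μ₀: μ₀ = (μ_n·τ_n − τ_data·x̄)/τ₀ = (-11.5126·0.383185 − 0.357143·-11.2) / 0.026042 = -0.411454/0.026042 ≈ -15.8.

μ₀ = -15.8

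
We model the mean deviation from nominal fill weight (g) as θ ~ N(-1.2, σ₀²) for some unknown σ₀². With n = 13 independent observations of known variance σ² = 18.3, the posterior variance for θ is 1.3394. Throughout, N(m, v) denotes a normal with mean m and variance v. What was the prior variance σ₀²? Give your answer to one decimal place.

σ₀² = 27.6

Posterior precision equals prior precision plus data precision: 1/σ_n² = 1/σ₀² + n/σ².
So 1/σ₀² = 1/1.3394 − 13/18.3 = 0.746603 − 0.710383 = 0.036220.
Hence σ₀² = 1/0.036220 ≈ 27.6.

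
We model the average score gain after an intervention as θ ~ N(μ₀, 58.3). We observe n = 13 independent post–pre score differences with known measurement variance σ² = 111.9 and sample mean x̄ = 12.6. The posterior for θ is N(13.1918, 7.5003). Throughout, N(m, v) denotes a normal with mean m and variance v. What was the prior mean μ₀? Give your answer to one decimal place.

μ₀ = 17.2

With known observation variance, the Normal–Normal posterior has precision τ_n = τ₀ + n/σ² and mean μ_n = (τ₀μ₀ + (n/σ²)x̄)/τ_n.
Here τ₀ = 1/58.3 = 0.017153 and τ_data = 13/111.9 = 0.116175, so τ_n = 0.133328.
Rearranging for μ₀: μ₀ = (μ_n·τ_n − τ_data·x̄)/τ₀ = (13.1918·0.133328 − 0.116175·12.6) / 0.017153 = 0.295031/0.017153 ≈ 17.2.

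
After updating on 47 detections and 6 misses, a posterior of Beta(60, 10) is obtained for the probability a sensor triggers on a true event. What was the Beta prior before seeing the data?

A Beta(a, b) prior with s successes and f failures in binomial data gives a Beta(a+s, b+f) posterior.
Subtract the data counts: 60−47=13, 10−6=4.

Beta(13, 4)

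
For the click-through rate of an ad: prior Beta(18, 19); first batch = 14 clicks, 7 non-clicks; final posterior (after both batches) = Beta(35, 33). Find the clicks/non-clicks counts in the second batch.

3 clicks and 7 non-clicks

Because Beta–binomial updating is additive in the counts, the combined data contributed (α_post−α_prior, β_post−β_prior) successes and failures.
Total across both batches: 35−18=17 clicks, 33−19=14 non-clicks.
Subtract the first batch: 17−14=3 clicks and 14−7=7 non-clicks.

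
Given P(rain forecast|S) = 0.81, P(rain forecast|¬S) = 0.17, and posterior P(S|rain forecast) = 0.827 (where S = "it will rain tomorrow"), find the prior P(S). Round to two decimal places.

Bayes' rule in odds form gives O(S|E) = O(S)·[P(E|S)/P(E|¬S)], hence O(S) = O(S|E)/LR.
Posterior odds = 0.827/(1−0.827) = 4.7803. LR = 0.81/0.17 = 4.7647.
Prior odds = 4.7803/4.7647 = 1.0033, so P(S) = 1.0033/(1+1.0033) ≈ 0.50.

P(S) = 0.50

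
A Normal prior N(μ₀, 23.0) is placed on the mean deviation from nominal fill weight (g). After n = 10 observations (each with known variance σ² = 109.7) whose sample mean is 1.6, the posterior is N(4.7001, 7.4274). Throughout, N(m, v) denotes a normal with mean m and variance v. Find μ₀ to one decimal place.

With known observation variance, the Normal–Normal posterior has precision τ_n = τ₀ + n/σ² and mean μ_n = (τ₀μ₀ + (n/σ²)x̄)/τ_n.
Here τ₀ = 1/23.0 = 0.043478 and τ_data = 10/109.7 = 0.091158, so τ_n = 0.134636.
Rearranging for μ₀: μ₀ = (μ_n·τ_n − τ_data·x̄)/τ₀ = (4.7001·0.134636 − 0.091158·1.6) / 0.043478 = 0.486950/0.043478 ≈ 11.2.

μ₀ = 11.2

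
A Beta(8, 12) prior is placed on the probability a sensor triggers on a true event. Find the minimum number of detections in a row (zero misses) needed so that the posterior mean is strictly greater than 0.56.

k = 8

After k detections and 0 misses the posterior is Beta(8+k, 12), with mean (8+k)/(8+12+k).
Set (8+k)/(20+k) > 0.56 and solve: k > (0.56·20 − 8)/(1 − 0.56) = 7.273.
The smallest integer exceeding 7.273 is 8.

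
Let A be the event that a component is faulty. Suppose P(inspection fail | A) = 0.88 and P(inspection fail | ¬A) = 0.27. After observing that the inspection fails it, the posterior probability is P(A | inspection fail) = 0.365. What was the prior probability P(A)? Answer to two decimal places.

P(A) = 0.15

In odds form, posterior odds = prior odds × likelihood ratio, so prior odds = posterior odds ÷ LR.
Posterior odds = 0.365/(1−0.365) = 0.5748. LR = 0.88/0.27 = 3.2593.
Prior odds = 0.5748/3.2593 = 0.1764, so P(A) = 0.1764/(1+0.1764) ≈ 0.15.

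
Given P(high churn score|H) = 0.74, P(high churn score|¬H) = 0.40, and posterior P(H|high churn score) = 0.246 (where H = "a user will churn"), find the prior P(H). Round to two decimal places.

Bayes' rule in odds form gives O(H|E) = O(H)·[P(E|H)/P(E|¬H)], hence O(H) = O(H|E)/LR.
Posterior odds = 0.246/(1−0.246) = 0.3263. LR = 0.74/0.40 = 1.8500.
Prior odds = 0.3263/1.8500 = 0.1764, so P(H) = 0.1764/(1+0.1764) ≈ 0.15.

P(H) = 0.15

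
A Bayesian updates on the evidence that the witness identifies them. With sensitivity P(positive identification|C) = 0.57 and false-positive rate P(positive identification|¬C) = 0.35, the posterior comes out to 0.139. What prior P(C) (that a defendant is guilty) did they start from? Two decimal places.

In odds form, posterior odds = prior odds × likelihood ratio, so prior odds = posterior odds ÷ LR.
Posterior odds = 0.139/(1−0.139) = 0.1614. LR = 0.57/0.35 = 1.6286.
Prior odds = 0.1614/1.6286 = 0.0991, so P(C) = 0.0991/(1+0.0991) ≈ 0.09.

P(C) = 0.09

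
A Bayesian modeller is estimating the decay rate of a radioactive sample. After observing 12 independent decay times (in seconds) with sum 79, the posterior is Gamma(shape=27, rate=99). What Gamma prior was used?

Gamma(shape=15, rate=20)

Gamma–exponential conjugacy: posterior shape = α + n, posterior rate = β + Σtᵢ.
So α = 27 − 12 = 15 and β = 99 − 79 = 20.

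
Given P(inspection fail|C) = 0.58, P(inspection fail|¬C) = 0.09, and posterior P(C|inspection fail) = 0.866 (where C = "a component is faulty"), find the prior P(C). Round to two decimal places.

Bayes' rule in odds form gives O(C|E) = O(C)·[P(E|C)/P(E|¬C)], hence O(C) = O(C|E)/LR.
Posterior odds = 0.866/(1−0.866) = 6.4627. LR = 0.58/0.09 = 6.4444.
Prior odds = 6.4627/6.4444 = 1.0028, so P(C) = 1.0028/(1+1.0028) ≈ 0.50.

P(C) = 0.50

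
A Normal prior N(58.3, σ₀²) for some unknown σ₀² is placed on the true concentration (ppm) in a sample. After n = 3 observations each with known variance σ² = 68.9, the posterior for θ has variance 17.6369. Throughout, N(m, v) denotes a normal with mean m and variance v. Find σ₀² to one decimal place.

σ₀² = 76.0

Posterior precision equals prior precision plus data precision: 1/σ_n² = 1/σ₀² + n/σ².
So 1/σ₀² = 1/17.6369 − 3/68.9 = 0.056699 − 0.043541 = 0.013158.
Hence σ₀² = 1/0.013158 ≈ 76.0.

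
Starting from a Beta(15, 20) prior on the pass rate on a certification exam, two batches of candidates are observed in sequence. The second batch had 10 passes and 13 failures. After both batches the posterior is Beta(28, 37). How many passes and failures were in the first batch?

Sequential conjugate updates are equivalent to a single update on the pooled data, so total successes = posterior α − prior α and total failures = posterior β − prior β.
Total across both batches: 28−15=13 passes, 37−20=17 failures.
Subtract the second batch: 13−10=3 passes and 17−13=4 failures.

3 passes and 4 failures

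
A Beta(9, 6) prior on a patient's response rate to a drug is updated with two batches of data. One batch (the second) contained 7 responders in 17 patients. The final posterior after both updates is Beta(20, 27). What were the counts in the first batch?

4 responders and 11 non-responders

Because Beta–binomial updating is additive in the counts, the combined data contributed (α_post−α_prior, β_post−β_prior) successes and failures.
Total across both batches: 20−9=11 responders, 27−6=21 non-responders.
Subtract the second batch: 11−7=4 responders and 21−10=11 non-responders.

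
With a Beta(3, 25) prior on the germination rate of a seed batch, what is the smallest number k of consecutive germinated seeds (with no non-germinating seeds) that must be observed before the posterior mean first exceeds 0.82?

k = 111

After k germinated seeds and 0 non-germinating seeds the posterior is Beta(3+k, 25), with mean (3+k)/(3+25+k).
Set (3+k)/(28+k) > 0.82 and solve: k > (0.82·28 − 3)/(1 − 0.82) = 110.889.
The smallest integer exceeding 110.889 is 111, and checking k=111: (114)/(139) = 0.8201 > 0.82.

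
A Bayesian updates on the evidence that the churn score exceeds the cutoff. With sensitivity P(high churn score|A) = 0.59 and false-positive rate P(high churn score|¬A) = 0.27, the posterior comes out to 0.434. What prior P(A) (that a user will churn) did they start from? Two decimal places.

P(A) = 0.26

In odds form, posterior odds = prior odds × likelihood ratio, so prior odds = posterior odds ÷ LR.
Posterior odds = 0.434/(1−0.434) = 0.7668. LR = 0.59/0.27 = 2.1852.
Prior odds = 0.7668/2.1852 = 0.3509, so P(A) = 0.3509/(1+0.3509) ≈ 0.26.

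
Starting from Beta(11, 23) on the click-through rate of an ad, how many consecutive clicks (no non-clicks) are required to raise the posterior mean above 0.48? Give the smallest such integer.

After k clicks and 0 non-clicks the posterior is Beta(11+k, 23), with mean (11+k)/(11+23+k).
Set (11+k)/(34+k) > 0.48 and solve: k > (0.48·34 − 11)/(1 − 0.48) = 10.231.
The smallest integer exceeding 10.231 is 11.

k = 11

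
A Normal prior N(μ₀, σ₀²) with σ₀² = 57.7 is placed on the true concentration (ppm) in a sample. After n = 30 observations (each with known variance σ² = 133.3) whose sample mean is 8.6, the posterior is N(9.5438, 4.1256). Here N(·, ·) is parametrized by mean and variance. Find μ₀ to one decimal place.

μ₀ = 21.8

The posterior mean is a precision-weighted average: μ_n = (τ₀μ₀ + τ_data·x̄)/(τ₀+τ_data), with τ₀=1/σ₀² and τ_data=n/σ².
Here τ₀ = 1/57.7 = 0.017331 and τ_data = 30/133.3 = 0.225056, so τ_n = 0.242387.
Rearranging for μ₀: μ₀ = (μ_n·τ_n − τ_data·x̄)/τ₀ = (9.5438·0.242387 − 0.225056·8.6) / 0.017331 = 0.377811/0.017331 ≈ 21.8.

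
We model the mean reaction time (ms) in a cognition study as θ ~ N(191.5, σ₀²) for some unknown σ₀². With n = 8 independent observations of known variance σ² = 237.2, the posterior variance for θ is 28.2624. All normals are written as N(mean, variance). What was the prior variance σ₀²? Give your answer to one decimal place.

σ₀² = 603.9

For the Normal–Normal model with known σ², precisions add: τ_n = τ₀ + n/σ².
So 1/σ₀² = 1/28.2624 − 8/237.2 = 0.035383 − 0.033727 = 0.001656.
Hence σ₀² = 1/0.001656 ≈ 603.9.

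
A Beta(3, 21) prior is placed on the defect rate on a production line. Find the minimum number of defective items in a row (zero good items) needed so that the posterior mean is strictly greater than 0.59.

After k defective items and 0 good items the posterior is Beta(3+k, 21), with mean (3+k)/(3+21+k).
Set (3+k)/(24+k) > 0.59 and solve: k > (0.59·24 − 3)/(1 − 0.59) = 27.220.
The smallest integer exceeding 27.220 is 28.

k = 28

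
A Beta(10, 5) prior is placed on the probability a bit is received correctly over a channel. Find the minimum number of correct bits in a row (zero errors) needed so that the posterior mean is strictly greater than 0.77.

After k correct bits and 0 errors the posterior is Beta(10+k, 5), with mean (10+k)/(10+5+k).
Set (10+k)/(15+k) > 0.77 and solve: k > (0.77·15 − 10)/(1 − 0.77) = 6.739.
The smallest integer exceeding 6.739 is 7, and checking k=7: (17)/(22) = 0.7727 > 0.77.

k = 7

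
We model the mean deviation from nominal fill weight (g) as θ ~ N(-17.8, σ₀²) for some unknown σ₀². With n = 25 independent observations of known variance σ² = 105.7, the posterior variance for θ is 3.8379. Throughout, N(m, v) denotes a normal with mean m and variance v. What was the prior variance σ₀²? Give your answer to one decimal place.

For the Normal–Normal model with known σ², precisions add: τ_n = τ₀ + n/σ².
So 1/σ₀² = 1/3.8379 − 25/105.7 = 0.260559 − 0.236518 = 0.024041.
Hence σ₀² = 1/0.024041 ≈ 41.6.

σ₀² = 41.6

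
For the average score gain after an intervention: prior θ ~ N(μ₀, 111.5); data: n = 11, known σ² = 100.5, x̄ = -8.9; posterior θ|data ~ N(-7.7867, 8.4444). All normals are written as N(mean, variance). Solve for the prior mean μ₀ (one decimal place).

The posterior mean is a precision-weighted average: μ_n = (τ₀μ₀ + τ_data·x̄)/(τ₀+τ_data), with τ₀=1/σ₀² and τ_data=n/σ².
Here τ₀ = 1/111.5 = 0.008969 and τ_data = 11/100.5 = 0.109453, so τ_n = 0.118422.
Rearranging for μ₀: μ₀ = (μ_n·τ_n − τ_data·x̄)/τ₀ = (-7.7867·0.118422 − 0.109453·-8.9) / 0.008969 = 0.052015/0.008969 ≈ 5.8.

μ₀ = 5.8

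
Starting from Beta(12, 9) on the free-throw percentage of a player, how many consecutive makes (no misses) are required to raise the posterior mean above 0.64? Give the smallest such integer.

k = 5

After k makes and 0 misses the posterior is Beta(12+k, 9), with mean (12+k)/(12+9+k).
Set (12+k)/(21+k) > 0.64 and solve: k > (0.64·21 − 12)/(1 − 0.64) = 4.000.
The smallest integer exceeding 4.000 is 5.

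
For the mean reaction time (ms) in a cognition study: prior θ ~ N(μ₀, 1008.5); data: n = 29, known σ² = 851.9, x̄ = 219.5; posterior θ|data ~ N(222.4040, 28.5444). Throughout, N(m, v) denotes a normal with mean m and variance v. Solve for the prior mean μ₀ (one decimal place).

μ₀ = 322.1

The posterior mean is a precision-weighted average: μ_n = (τ₀μ₀ + τ_data·x̄)/(τ₀+τ_data), with τ₀=1/σ₀² and τ_data=n/σ².
Here τ₀ = 1/1008.5 = 0.000992 and τ_data = 29/851.9 = 0.034042, so τ_n = 0.035034.
Rearranging for μ₀: μ₀ = (μ_n·τ_n − τ_data·x̄)/τ₀ = (222.4040·0.035034 − 0.034042·219.5) / 0.000992 = 0.319483/0.000992 ≈ 322.1.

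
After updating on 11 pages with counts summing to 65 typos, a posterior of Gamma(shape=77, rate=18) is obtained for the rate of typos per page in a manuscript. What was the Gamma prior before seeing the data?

Gamma(shape=12, rate=7)

A Gamma(α, β) prior (rate parametrization) on a Poisson rate with n observations summing to S gives posterior Gamma(α+S, β+n).
So α = 77 − 65 = 12 and β = 18 − 11 = 7.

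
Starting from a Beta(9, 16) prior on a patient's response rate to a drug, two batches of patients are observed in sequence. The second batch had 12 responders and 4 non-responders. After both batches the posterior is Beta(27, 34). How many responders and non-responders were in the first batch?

Because Beta–binomial updating is additive in the counts, the combined data contributed (α_post−α_prior, β_post−β_prior) successes and failures.
Total across both batches: 27−9=18 responders, 34−16=18 non-responders.
Subtract the second batch: 18−12=6 responders and 18−4=14 non-responders.

6 responders and 14 non-responders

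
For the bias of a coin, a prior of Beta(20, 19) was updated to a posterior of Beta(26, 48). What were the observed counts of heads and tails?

6 heads and 29 tails

Under Beta–binomial conjugacy the posterior parameters are (a+s, b+f).
So s = 26 − 20 = 6 and f = 48 − 19 = 29.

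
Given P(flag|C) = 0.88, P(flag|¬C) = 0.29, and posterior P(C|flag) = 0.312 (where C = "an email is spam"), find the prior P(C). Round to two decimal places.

In odds form, posterior odds = prior odds × likelihood ratio, so prior odds = posterior odds ÷ LR.
Posterior odds = 0.312/(1−0.312) = 0.4535. LR = 0.88/0.29 = 3.0345.
Prior odds = 0.4535/3.0345 = 0.1494, so P(C) = 0.1494/(1+0.1494) ≈ 0.13.

P(C) = 0.13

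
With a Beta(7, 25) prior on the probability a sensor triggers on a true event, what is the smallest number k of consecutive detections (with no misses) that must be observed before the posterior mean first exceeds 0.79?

k = 88

After k detections and 0 misses the posterior is Beta(7+k, 25), with mean (7+k)/(7+25+k).
Set (7+k)/(32+k) > 0.79 and solve: k > (0.79·32 − 7)/(1 − 0.79) = 87.048.
The smallest integer exceeding 87.048 is 88, and checking k=88: (95)/(120) = 0.7917 > 0.79.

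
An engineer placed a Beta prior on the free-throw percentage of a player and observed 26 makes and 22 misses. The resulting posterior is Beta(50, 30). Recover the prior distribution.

Beta(24, 8)

Under Beta–binomial conjugacy the posterior parameters are (α+s, β+f).
So α = 50 − 26 = 24 and β = 30 − 22 = 8.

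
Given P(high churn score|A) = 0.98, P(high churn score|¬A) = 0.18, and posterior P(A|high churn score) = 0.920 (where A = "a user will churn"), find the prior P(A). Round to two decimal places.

In odds form, posterior odds = prior odds × likelihood ratio, so prior odds = posterior odds ÷ LR.
Posterior odds = 0.920/(1−0.920) = 11.5000. LR = 0.98/0.18 = 5.4444.
Prior odds = 11.5000/5.4444 = 2.1123, so P(A) = 2.1123/(1+2.1123) ≈ 0.68.

P(A) = 0.68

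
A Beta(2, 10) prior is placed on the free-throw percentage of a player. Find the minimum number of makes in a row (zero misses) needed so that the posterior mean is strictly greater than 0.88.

After k makes and 0 misses the posterior is Beta(2+k, 10), with mean (2+k)/(2+10+k).
Set (2+k)/(12+k) > 0.88 and solve: k > (0.88·12 − 2)/(1 − 0.88) = 71.333.
The smallest integer exceeding 71.333 is 72.

k = 72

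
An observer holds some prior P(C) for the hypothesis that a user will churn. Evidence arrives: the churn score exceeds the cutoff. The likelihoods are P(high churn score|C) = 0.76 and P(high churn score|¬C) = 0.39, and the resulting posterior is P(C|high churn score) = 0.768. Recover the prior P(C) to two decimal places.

P(C) = 0.63

Bayes' rule in odds form gives O(C|E) = O(C)·[P(E|C)/P(E|¬C)], hence O(C) = O(C|E)/LR.
Posterior odds = 0.768/(1−0.768) = 3.3103. LR = 0.76/0.39 = 1.9487.
Prior odds = 3.3103/1.9487 = 1.6987, so P(C) = 1.6987/(1+1.6987) ≈ 0.63.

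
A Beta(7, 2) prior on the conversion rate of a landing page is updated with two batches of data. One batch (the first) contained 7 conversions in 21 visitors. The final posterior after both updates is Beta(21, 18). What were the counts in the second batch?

Because Beta–binomial updating is additive in the counts, the combined data contributed (α_post−α_prior, β_post−β_prior) successes and failures.
Total across both batches: 21−7=14 conversions, 18−2=16 bounces.
Subtract the first batch: 14−7=7 conversions and 16−14=2 bounces.

7 conversions and 2 bounces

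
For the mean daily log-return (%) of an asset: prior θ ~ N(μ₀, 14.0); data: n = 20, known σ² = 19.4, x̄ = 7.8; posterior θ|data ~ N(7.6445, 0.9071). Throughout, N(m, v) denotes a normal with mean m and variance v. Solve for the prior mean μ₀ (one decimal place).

With known observation variance, the Normal–Normal posterior has precision τ_n = τ₀ + n/σ² and mean μ_n = (τ₀μ₀ + (n/σ²)x̄)/τ_n.
Here τ₀ = 1/14.0 = 0.071429 and τ_data = 20/19.4 = 1.030928, so τ_n = 1.102357.
Rearranging for μ₀: μ₀ = (μ_n·τ_n − τ_data·x̄)/τ₀ = (7.6445·1.102357 − 1.030928·7.8) / 0.071429 = 0.385730/0.071429 ≈ 5.4.

μ₀ = 5.4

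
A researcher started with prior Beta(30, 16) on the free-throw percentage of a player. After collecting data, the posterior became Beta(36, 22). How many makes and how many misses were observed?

6 makes and 6 misses

Beta is conjugate to the binomial likelihood: posterior = Beta(a+s, b+f).
So s = 36 − 30 = 6 and f = 22 − 16 = 6.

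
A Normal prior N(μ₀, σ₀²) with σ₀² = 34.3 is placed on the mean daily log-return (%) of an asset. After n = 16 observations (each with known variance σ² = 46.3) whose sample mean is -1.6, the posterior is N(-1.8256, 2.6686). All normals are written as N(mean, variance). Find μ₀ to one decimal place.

μ₀ = -4.5

The posterior mean is a precision-weighted average: μ_n = (τ₀μ₀ + τ_data·x̄)/(τ₀+τ_data), with τ₀=1/σ₀² and τ_data=n/σ².
Here τ₀ = 1/34.3 = 0.029155 and τ_data = 16/46.3 = 0.345572, so τ_n = 0.374727.
Rearranging for μ₀: μ₀ = (μ_n·τ_n − τ_data·x̄)/τ₀ = (-1.8256·0.374727 − 0.345572·-1.6) / 0.029155 = -0.131186/0.029155 ≈ -4.5.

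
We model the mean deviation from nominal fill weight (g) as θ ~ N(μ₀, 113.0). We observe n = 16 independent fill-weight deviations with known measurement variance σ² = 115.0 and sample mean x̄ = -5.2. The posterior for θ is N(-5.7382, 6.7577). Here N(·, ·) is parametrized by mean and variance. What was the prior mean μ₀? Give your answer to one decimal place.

The posterior mean is a precision-weighted average: μ_n = (τ₀μ₀ + τ_data·x̄)/(τ₀+τ_data), with τ₀=1/σ₀² and τ_data=n/σ².
Here τ₀ = 1/113.0 = 0.008850 and τ_data = 16/115.0 = 0.139130, so τ_n = 0.147980.
Rearranging for μ₀: μ₀ = (μ_n·τ_n − τ_data·x̄)/τ₀ = (-5.7382·0.147980 − 0.139130·-5.2) / 0.008850 = -0.125663/0.008850 ≈ -14.2.

μ₀ = -14.2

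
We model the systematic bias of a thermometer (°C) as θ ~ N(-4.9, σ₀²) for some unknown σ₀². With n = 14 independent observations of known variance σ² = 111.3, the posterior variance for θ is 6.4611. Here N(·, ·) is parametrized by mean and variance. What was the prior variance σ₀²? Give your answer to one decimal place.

σ₀² = 34.5

Posterior precision equals prior precision plus data precision: 1/σ_n² = 1/σ₀² + n/σ².
So 1/σ₀² = 1/6.4611 − 14/111.3 = 0.154772 − 0.125786 = 0.028986.
Hence σ₀² = 1/0.028986 ≈ 34.5.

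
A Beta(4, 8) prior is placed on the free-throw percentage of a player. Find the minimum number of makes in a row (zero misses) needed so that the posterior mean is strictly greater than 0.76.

After k makes and 0 misses the posterior is Beta(4+k, 8), with mean (4+k)/(4+8+k).
Set (4+k)/(12+k) > 0.76 and solve: k > (0.76·12 − 4)/(1 − 0.76) = 21.333.
The smallest integer exceeding 21.333 is 22, and checking k=22: (26)/(34) = 0.7647 > 0.76.

k = 22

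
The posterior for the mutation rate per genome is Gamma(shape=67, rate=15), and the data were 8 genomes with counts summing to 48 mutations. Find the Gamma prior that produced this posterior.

Gamma(shape=19, rate=7)

Gamma–Poisson conjugacy: posterior shape = α + Σxᵢ, posterior rate = β + n.
So α = 67 − 48 = 19 and β = 15 − 8 = 7.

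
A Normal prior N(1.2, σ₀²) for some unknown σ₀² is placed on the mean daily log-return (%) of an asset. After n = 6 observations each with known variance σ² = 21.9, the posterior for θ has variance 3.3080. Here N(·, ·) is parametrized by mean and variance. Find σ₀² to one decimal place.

For the Normal–Normal model with known σ², precisions add: τ_n = τ₀ + n/σ².
So 1/σ₀² = 1/3.3080 − 6/21.9 = 0.302297 − 0.273973 = 0.028324.
Hence σ₀² = 1/0.028324 ≈ 35.3.

σ₀² = 35.3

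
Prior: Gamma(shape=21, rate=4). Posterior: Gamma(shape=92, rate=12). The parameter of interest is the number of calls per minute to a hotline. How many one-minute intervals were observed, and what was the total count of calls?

n = 8 one-minute intervals with total 71 calls

Gamma–Poisson conjugacy: posterior shape = α + Σxᵢ, posterior rate = β + n.
Matching: Σxᵢ = 92 − 21 = 71 and n = 12 − 4 = 8.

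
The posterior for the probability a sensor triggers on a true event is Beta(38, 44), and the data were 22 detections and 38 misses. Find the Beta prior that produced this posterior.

Under Beta–binomial conjugacy the posterior parameters are (a+s, b+f).
Subtract the data counts: 38−22=16, 44−38=6.

Beta(16, 6)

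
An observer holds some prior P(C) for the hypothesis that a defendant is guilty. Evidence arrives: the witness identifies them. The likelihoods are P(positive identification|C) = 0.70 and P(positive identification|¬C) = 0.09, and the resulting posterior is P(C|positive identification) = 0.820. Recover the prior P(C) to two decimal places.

P(C) = 0.37

Bayes' rule in odds form gives O(C|E) = O(C)·[P(E|C)/P(E|¬C)], hence O(C) = O(C|E)/LR.
Posterior odds = 0.820/(1−0.820) = 4.5556. LR = 0.70/0.09 = 7.7778.
Prior odds = 4.5556/7.7778 = 0.5857, so P(C) = 0.5857/(1+0.5857) ≈ 0.37.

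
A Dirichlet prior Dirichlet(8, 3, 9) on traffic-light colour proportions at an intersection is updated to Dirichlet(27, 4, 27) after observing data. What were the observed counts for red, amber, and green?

counts (19, 1, 18)

For a Dirichlet(α) prior with multinomial counts c, the posterior is Dirichlet(α + c) componentwise.
Counts are posterior − prior componentwise: 27−8=19, 4−3=1, 27−9=18.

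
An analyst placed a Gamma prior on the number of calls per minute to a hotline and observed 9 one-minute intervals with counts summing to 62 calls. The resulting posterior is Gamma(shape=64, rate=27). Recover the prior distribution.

A Gamma(α, β) prior (rate parametrization) on a Poisson rate with n observations summing to S gives posterior Gamma(α+S, β+n).
So α = 64 − 62 = 2 and β = 27 − 9 = 18.

Gamma(shape=2, rate=18)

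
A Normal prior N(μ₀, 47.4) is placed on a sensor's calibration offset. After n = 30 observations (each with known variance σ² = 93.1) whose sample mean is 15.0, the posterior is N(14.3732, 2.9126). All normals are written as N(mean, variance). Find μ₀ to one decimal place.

μ₀ = 4.8

The posterior mean is a precision-weighted average: μ_n = (τ₀μ₀ + τ_data·x̄)/(τ₀+τ_data), with τ₀=1/σ₀² and τ_data=n/σ².
Here τ₀ = 1/47.4 = 0.021097 and τ_data = 30/93.1 = 0.322234, so τ_n = 0.343331.
Rearranging for μ₀: μ₀ = (μ_n·τ_n − τ_data·x̄)/τ₀ = (14.3732·0.343331 − 0.322234·15.0) / 0.021097 = 0.101255/0.021097 ≈ 4.8.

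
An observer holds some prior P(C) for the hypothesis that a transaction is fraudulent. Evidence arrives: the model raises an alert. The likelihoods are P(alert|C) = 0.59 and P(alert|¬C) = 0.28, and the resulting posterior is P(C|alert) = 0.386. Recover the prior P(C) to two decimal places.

P(C) = 0.23

Bayes' rule in odds form gives O(C|E) = O(C)·[P(E|C)/P(E|¬C)], hence O(C) = O(C|E)/LR.
Posterior odds = 0.386/(1−0.386) = 0.6287. LR = 0.59/0.28 = 2.1071.
Prior odds = 0.6287/2.1071 = 0.2984, so P(C) = 0.2984/(1+0.2984) ≈ 0.23.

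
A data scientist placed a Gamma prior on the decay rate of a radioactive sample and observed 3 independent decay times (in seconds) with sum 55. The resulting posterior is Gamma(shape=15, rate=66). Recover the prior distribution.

Gamma(shape=12, rate=11)

For an exponential likelihood with a Gamma(α, β) prior on the rate, n observations with total T give posterior Gamma(α+n, β+T).
So α = 15 − 3 = 12 and β = 66 − 55 = 11.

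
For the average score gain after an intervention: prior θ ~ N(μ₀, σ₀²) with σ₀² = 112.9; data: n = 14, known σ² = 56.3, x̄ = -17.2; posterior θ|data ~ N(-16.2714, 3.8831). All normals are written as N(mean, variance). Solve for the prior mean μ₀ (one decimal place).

μ₀ = 9.8

With known observation variance, the Normal–Normal posterior has precision τ_n = τ₀ + n/σ² and mean μ_n = (τ₀μ₀ + (n/σ²)x̄)/τ_n.
Here τ₀ = 1/112.9 = 0.008857 and τ_data = 14/56.3 = 0.248668, so τ_n = 0.257525.
Rearranging for μ₀: μ₀ = (μ_n·τ_n − τ_data·x̄)/τ₀ = (-16.2714·0.257525 − 0.248668·-17.2) / 0.008857 = 0.086797/0.008857 ≈ 9.8.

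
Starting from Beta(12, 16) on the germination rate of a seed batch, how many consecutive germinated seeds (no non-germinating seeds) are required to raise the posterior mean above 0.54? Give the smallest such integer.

After k germinated seeds and 0 non-germinating seeds the posterior is Beta(12+k, 16), with mean (12+k)/(12+16+k).
Set (12+k)/(28+k) > 0.54 and solve: k > (0.54·28 − 12)/(1 − 0.54) = 6.783.
The smallest integer exceeding 6.783 is 7, and checking k=7: (19)/(35) = 0.5429 > 0.54.

k = 7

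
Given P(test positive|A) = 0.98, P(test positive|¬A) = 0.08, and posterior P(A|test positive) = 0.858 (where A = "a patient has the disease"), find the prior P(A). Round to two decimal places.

P(A) = 0.33

In odds form, posterior odds = prior odds × likelihood ratio, so prior odds = posterior odds ÷ LR.
Posterior odds = 0.858/(1−0.858) = 6.0423. LR = 0.98/0.08 = 12.2500.
Prior odds = 6.0423/12.2500 = 0.4932, so P(A) = 0.4932/(1+0.4932) ≈ 0.33.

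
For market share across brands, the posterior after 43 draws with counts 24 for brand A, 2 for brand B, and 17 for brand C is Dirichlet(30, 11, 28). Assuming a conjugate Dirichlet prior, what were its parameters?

Dirichlet(6, 9, 11)

For a Dirichlet(α) prior with multinomial counts c, the posterior is Dirichlet(α + c) componentwise.
Subtract each count from the matching posterior parameter: 30−24=6, 11−2=9, 28−17=11.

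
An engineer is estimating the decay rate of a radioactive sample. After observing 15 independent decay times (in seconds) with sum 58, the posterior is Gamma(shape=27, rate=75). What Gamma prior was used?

Gamma(shape=12, rate=17)

Gamma–exponential conjugacy: posterior shape = α + n, posterior rate = β + Σtᵢ.
So α = 27 − 15 = 12 and β = 75 − 58 = 17.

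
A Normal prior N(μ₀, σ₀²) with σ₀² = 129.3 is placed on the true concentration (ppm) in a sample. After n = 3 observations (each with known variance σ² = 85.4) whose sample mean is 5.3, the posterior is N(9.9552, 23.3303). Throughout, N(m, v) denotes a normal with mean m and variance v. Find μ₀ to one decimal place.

With known observation variance, the Normal–Normal posterior has precision τ_n = τ₀ + n/σ² and mean μ_n = (τ₀μ₀ + (n/σ²)x̄)/τ_n.
Here τ₀ = 1/129.3 = 0.007734 and τ_data = 3/85.4 = 0.035129, so τ_n = 0.042863.
Rearranging for μ₀: μ₀ = (μ_n·τ_n − τ_data·x̄)/τ₀ = (9.9552·0.042863 − 0.035129·5.3) / 0.007734 = 0.240526/0.007734 ≈ 31.1.

μ₀ = 31.1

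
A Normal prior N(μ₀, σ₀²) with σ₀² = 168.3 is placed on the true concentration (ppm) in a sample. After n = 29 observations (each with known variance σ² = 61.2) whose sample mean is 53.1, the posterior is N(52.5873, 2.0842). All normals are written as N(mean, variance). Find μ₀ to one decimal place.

μ₀ = 11.7

The posterior mean is a precision-weighted average: μ_n = (τ₀μ₀ + τ_data·x̄)/(τ₀+τ_data), with τ₀=1/σ₀² and τ_data=n/σ².
Here τ₀ = 1/168.3 = 0.005942 and τ_data = 29/61.2 = 0.473856, so τ_n = 0.479798.
Rearranging for μ₀: μ₀ = (μ_n·τ_n − τ_data·x̄)/τ₀ = (52.5873·0.479798 − 0.473856·53.1) / 0.005942 = 0.069528/0.005942 ≈ 11.7.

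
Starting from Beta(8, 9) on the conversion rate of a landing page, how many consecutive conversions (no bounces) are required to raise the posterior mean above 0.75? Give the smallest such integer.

After k conversions and 0 bounces the posterior is Beta(8+k, 9), with mean (8+k)/(8+9+k).
Set (8+k)/(17+k) > 0.75 and solve: k > (0.75·17 − 8)/(1 − 0.75) = 19.000.
The smallest integer exceeding 19.000 is 20, and checking k=20: (28)/(37) = 0.7568 > 0.75.

k = 20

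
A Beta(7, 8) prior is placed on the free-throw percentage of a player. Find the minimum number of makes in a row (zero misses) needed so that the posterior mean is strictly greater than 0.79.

After k makes and 0 misses the posterior is Beta(7+k, 8), with mean (7+k)/(7+8+k).
Set (7+k)/(15+k) > 0.79 and solve: k > (0.79·15 − 7)/(1 − 0.79) = 23.095.
The smallest integer exceeding 23.095 is 24.

k = 24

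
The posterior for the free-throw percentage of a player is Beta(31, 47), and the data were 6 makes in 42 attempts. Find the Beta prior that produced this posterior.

A Beta(a, b) prior with s successes and f failures in binomial data gives a Beta(a+s, b+f) posterior.
Subtract the data counts: 31−6=25, 47−36=11.

Beta(25, 11)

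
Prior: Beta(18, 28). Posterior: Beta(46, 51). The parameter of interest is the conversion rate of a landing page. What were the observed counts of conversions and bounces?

28 conversions and 23 bounces

Beta is conjugate to the binomial likelihood: posterior = Beta(a+s, b+f).
Match parameters: s=46−18=28, f=51−28=23.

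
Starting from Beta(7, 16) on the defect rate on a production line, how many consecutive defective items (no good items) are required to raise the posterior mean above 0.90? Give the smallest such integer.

k = 138

After k defective items and 0 good items the posterior is Beta(7+k, 16), with mean (7+k)/(7+16+k).
Set (7+k)/(23+k) > 0.90 and solve: k > (0.90·23 − 7)/(1 − 0.90) = 137.000.
The smallest integer exceeding 137.000 is 138.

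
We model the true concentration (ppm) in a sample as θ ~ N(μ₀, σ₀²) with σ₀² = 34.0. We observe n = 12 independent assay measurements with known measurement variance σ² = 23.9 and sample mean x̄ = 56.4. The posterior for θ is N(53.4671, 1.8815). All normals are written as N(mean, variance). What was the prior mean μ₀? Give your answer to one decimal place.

μ₀ = 3.4

With known observation variance, the Normal–Normal posterior has precision τ_n = τ₀ + n/σ² and mean μ_n = (τ₀μ₀ + (n/σ²)x̄)/τ_n.
Here τ₀ = 1/34.0 = 0.029412 and τ_data = 12/23.9 = 0.502092, so τ_n = 0.531504.
Rearranging for μ₀: μ₀ = (μ_n·τ_n − τ_data·x̄)/τ₀ = (53.4671·0.531504 − 0.502092·56.4) / 0.029412 = 0.099989/0.029412 ≈ 3.4.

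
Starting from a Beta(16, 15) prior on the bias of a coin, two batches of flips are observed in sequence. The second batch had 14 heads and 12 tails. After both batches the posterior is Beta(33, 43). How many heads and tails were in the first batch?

3 heads and 16 tails

Sequential conjugate updates are equivalent to a single update on the pooled data, so total successes = posterior α − prior α and total failures = posterior β − prior β.
Total across both batches: 33−16=17 heads, 43−15=28 tails.
Subtract the second batch: 17−14=3 heads and 28−12=16 tails.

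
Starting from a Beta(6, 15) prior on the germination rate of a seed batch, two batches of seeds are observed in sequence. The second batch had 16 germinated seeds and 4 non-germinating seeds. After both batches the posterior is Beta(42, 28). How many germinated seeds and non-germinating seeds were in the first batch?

20 germinated seeds and 9 non-germinating seeds

Sequential conjugate updates are equivalent to a single update on the pooled data, so total successes = posterior α − prior α and total failures = posterior β − prior β.
Total across both batches: 42−6=36 germinated seeds, 28−15=13 non-germinating seeds.
Subtract the second batch: 36−16=20 germinated seeds and 13−4=9 non-germinating seeds.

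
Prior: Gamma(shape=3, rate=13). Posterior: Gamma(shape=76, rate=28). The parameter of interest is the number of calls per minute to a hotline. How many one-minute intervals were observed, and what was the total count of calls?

n = 15 one-minute intervals with total 73 calls

A Gamma(α, β) prior (rate parametrization) on a Poisson rate with n observations summing to S gives posterior Gamma(α+S, β+n).
Matching: Σxᵢ = 76 − 3 = 73 and n = 28 − 13 = 15.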